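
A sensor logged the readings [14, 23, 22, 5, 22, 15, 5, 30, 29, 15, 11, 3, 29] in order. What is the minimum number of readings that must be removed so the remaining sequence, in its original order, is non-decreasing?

Fewest deletions = n − (longest non-decreasing subsequence).
Patience tails:
14 → extends → [14]
23 → extends → [14, 23]
22 → replaces 23 → [14, 22]
5 → replaces 14 → [5, 22]
22 → extends → [5, 22, 22]
15 → replaces 22 → [5, 15, 22]
5 → replaces 15 → [5, 5, 22]
30 → extends → [5, 5, 22, 30]
29 → replaces 30 → [5, 5, 22, 29]
15 → replaces 22 → [5, 5, 15, 29]
11 → replaces 15 → [5, 5, 11, 29]
3 → replaces 5 → [3, 5, 11, 29]
29 → extends → [3, 5, 11, 29, 29]
Longest non-decreasing subsequence has length 5, so deletions = 13 − 5 = 8.

8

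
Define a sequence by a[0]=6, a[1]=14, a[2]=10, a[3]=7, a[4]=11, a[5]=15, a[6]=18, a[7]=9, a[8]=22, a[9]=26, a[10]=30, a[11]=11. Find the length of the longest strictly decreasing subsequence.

3

Negate each value so 'decreasing' becomes 'increasing', then run patience tails on the negated sequence:
-6 → extends → [-6]
-14 → replaces -6 → [-14]
-10 → extends → [-14, -10]
-7 → extends → [-14, -10, -7]
-11 → replaces -10 → [-14, -11, -7]
-15 → replaces -14 → [-15, -11, -7]
-18 → replaces -15 → [-18, -11, -7]
-9 → replaces -7 → [-18, -11, -9]
-22 → replaces -18 → [-22, -11, -9]
-26 → replaces -22 → [-26, -11, -9]
-30 → replaces -26 → [-30, -11, -9]
-11 → already a tail → [-30, -11, -9]
Three tails, so the longest strictly decreasing subsequence of the original has length 3.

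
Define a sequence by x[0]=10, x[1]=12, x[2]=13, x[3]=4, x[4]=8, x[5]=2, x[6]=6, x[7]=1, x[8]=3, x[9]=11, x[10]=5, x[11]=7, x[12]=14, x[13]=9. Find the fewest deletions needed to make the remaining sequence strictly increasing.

9

Fewest deletions = n − (longest strictly increasing subsequence).
i:      0  1  2  3  4  5  6  7  8  9 10 11 12 13
x[i]:  10 12 13  4  8  2  6  1  3 11  5  7 14  9
dp:     1  2  3  1  2  1  2  1  2  3  3  4  5  5
max dp = 5, so deletions = 14 − 5 = 9.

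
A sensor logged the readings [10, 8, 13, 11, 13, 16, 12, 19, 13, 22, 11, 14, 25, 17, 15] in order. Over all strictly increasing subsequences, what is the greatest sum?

Let S[i] be the best sum of a strictly increasing subsequence ending at i:
i:       1   2   3   4   5   6   7   8   9  10  11  12  13  14  15
a[i]:   10   8  13  11  13  16  12  19  13  22  11  14  25  17  15
S:      10   8  23  21  34  50  33  69  46  91  21  60 116  77  75
Maximum is 116 (e.g. 10 + 11 + 13 + 16 + 19 + 22 + 25).

116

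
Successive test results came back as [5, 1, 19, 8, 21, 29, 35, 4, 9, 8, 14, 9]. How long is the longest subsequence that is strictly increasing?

Let dp[i] be the length of the longest such subsequence ending at index i:
i:      1  2  3  4  5  6  7  8  9 10 11 12
a[i]:   5  1 19  8 21 29 35  4  9  8 14  9
dp:     1  1  2  2  3  4  5  2  3  3  4  4
Maximum dp value is 5.

5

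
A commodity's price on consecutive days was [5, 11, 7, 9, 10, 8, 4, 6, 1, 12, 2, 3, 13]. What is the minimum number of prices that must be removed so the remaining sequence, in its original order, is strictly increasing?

7

Fewest deletions = n − (longest strictly increasing subsequence).
Patience tails:
5 → extends → [5]
11 → extends → [5, 11]
7 → replaces 11 → [5, 7]
9 → extends → [5, 7, 9]
10 → extends → [5, 7, 9, 10]
8 → replaces 9 → [5, 7, 8, 10]
4 → replaces 5 → [4, 7, 8, 10]
6 → replaces 7 → [4, 6, 8, 10]
1 → replaces 4 → [1, 6, 8, 10]
12 → extends → [1, 6, 8, 10, 12]
2 → replaces 6 → [1, 2, 8, 10, 12]
3 → replaces 8 → [1, 2, 3, 10, 12]
13 → extends → [1, 2, 3, 10, 12, 13]
Longest strictly increasing subsequence has length 6, so deletions = 13 − 6 = 7.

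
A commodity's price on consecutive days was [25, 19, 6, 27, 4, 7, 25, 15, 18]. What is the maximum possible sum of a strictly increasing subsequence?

Let S[i] be the best sum of a strictly increasing subsequence ending at i:
i:      1  2  3  4  5  6  7  8  9
a[i]:  25 19  6 27  4  7 25 15 18
S:     25 19  6 52  4 13 44 28 46
Maximum is 52 (e.g. 25 + 27).

52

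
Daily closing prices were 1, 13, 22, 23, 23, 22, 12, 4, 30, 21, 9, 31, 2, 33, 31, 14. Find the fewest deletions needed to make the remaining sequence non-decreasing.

Fewest deletions = n − (longest non-decreasing subsequence).
Patience tails:
1 → extends → [1]
13 → extends → [1, 13]
22 → extends → [1, 13, 22]
23 → extends → [1, 13, 22, 23]
23 → extends → [1, 13, 22, 23, 23]
22 → replaces 23 → [1, 13, 22, 22, 23]
12 → replaces 13 → [1, 12, 22, 22, 23]
4 → replaces 12 → [1, 4, 22, 22, 23]
30 → extends → [1, 4, 22, 22, 23, 30]
21 → replaces 22 → [1, 4, 21, 22, 23, 30]
9 → replaces 21 → [1, 4, 9, 22, 23, 30]
31 → extends → [1, 4, 9, 22, 23, 30, 31]
2 → replaces 4 → [1, 2, 9, 22, 23, 30, 31]
33 → extends → [1, 2, 9, 22, 23, 30, 31, 33]
31 → replaces 33 → [1, 2, 9, 22, 23, 30, 31, 31]
14 → replaces 22 → [1, 2, 9, 14, 23, 30, 31, 31]
Longest non-decreasing subsequence has length 8, so deletions = 16 − 8 = 8.

8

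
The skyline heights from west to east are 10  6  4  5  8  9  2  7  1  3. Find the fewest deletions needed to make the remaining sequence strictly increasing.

6

Fewest deletions = n − (longest strictly increasing subsequence).
i:      1  2  3  4  5  6  7  8  9 10
a[i]:  10  6  4  5  8  9  2  7  1  3
dp:     1  1  1  2  3  4  1  3  1  2
max dp = 4, so deletions = 10 − 4 = 6.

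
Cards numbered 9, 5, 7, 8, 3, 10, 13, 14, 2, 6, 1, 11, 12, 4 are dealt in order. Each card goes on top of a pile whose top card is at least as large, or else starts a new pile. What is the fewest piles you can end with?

6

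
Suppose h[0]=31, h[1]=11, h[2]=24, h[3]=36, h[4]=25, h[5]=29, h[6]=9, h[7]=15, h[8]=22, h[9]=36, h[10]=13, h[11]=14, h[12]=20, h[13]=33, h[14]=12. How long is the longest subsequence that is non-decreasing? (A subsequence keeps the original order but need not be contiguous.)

5

Track the smallest tail for each achievable length (allowing ties):
31 → extends → [31]
11 → replaces 31 → [11]
24 → extends → [11, 24]
36 → extends → [11, 24, 36]
25 → replaces 36 → [11, 24, 25]
29 → extends → [11, 24, 25, 29]
9 → replaces 11 → [9, 24, 25, 29]
15 → replaces 24 → [9, 15, 25, 29]
22 → replaces 25 → [9, 15, 22, 29]
36 → extends → [9, 15, 22, 29, 36]
13 → replaces 15 → [9, 13, 22, 29, 36]
14 → replaces 22 → [9, 13, 14, 29, 36]
20 → replaces 29 → [9, 13, 14, 20, 36]
33 → replaces 36 → [9, 13, 14, 20, 33]
12 → replaces 13 → [9, 12, 14, 20, 33]
Five tails, so the longest non-decreasing subsequence has length 5 (e.g. 11, 24, 25, 29, 36).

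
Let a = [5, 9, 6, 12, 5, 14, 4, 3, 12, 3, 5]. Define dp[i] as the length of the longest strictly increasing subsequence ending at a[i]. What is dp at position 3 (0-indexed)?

dp[i] = 1 + max{dp[j] : j<i, a[j]<a[i]} (or 1 if no such j):
i:      0  1  2  3  4  5  6  7  8  9 10
a[i]:   5  9  6 12  5 14  4  3 12  3  5
dp:     1  2  2  3  1  4  1  1  3  1  2
At index 3 the value is 3.

3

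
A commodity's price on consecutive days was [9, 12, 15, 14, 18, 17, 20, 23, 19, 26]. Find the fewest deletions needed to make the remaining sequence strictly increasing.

3

Fewest deletions = n − (longest strictly increasing subsequence).
Patience tails:
9 → extends → [9]
12 → extends → [9, 12]
15 → extends → [9, 12, 15]
14 → replaces 15 → [9, 12, 14]
18 → extends → [9, 12, 14, 18]
17 → replaces 18 → [9, 12, 14, 17]
20 → extends → [9, 12, 14, 17, 20]
23 → extends → [9, 12, 14, 17, 20, 23]
19 → replaces 20 → [9, 12, 14, 17, 19, 23]
26 → extends → [9, 12, 14, 17, 19, 23, 26]
Longest strictly increasing subsequence has length 7, so deletions = 10 − 7 = 3.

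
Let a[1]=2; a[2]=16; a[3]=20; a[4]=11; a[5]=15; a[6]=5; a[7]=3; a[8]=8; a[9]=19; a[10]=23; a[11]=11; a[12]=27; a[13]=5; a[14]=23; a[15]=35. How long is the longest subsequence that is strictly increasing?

Let dp[i] be the length of the longest such subsequence ending at index i:
i:      1  2  3  4  5  6  7  8  9 10 11 12 13 14 15
a[i]:   2 16 20 11 15  5  3  8 19 23 11 27  5 23 35
dp:     1  2  3  2  3  2  2  3  4  5  4  6  3  5  7
Maximum dp value is 7.

7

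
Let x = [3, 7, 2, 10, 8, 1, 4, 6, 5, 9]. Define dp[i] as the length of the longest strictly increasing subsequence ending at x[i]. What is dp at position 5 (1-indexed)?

3

dp[i] = 1 + max{dp[j] : j<i, x[j]<x[i]} (or 1 if no such j):
i:      1  2  3  4  5  6  7  8  9 10
x[i]:   3  7  2 10  8  1  4  6  5  9
dp:     1  2  1  3  3  1  2  3  3  4
At index 5 the value is 3.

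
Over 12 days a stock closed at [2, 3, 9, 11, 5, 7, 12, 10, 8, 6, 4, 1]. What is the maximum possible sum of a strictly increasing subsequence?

37

Let S[i] be the best sum of a strictly increasing subsequence ending at i:
i:      1  2  3  4  5  6  7  8  9 10 11 12
a[i]:   2  3  9 11  5  7 12 10  8  6  4  1
S:      2  5 14 25 10 17 37 27 25 16  9  1
Maximum is 37 (e.g. 2 + 3 + 9 + 11 + 12).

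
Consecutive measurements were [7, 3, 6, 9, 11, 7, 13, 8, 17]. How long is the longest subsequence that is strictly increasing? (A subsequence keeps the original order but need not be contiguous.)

6

Track the smallest tail for each achievable length (strict):
7 → extends → [7]
3 → replaces 7 → [3]
6 → extends → [3, 6]
9 → extends → [3, 6, 9]
11 → extends → [3, 6, 9, 11]
7 → replaces 9 → [3, 6, 7, 11]
13 → extends → [3, 6, 7, 11, 13]
8 → replaces 11 → [3, 6, 7, 8, 13]
17 → extends → [3, 6, 7, 8, 13, 17]
Six tails, so the longest strictly increasing subsequence has length 6 (e.g. 3, 6, 9, 11, 13, 17).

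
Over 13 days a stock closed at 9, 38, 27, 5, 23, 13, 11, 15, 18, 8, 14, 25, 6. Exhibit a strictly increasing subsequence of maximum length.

Patience tails give the LIS length; then backtrack through the dp parents:
9 → extends → [9]
38 → extends → [9, 38]
27 → replaces 38 → [9, 27]
5 → replaces 9 → [5, 27]
23 → replaces 27 → [5, 23]
13 → replaces 23 → [5, 13]
11 → replaces 13 → [5, 11]
15 → extends → [5, 11, 15]
18 → extends → [5, 11, 15, 18]
8 → replaces 11 → [5, 8, 15, 18]
14 → replaces 15 → [5, 8, 14, 18]
25 → extends → [5, 8, 14, 18, 25]
6 → replaces 8 → [5, 6, 14, 18, 25]
Length 5; one witness is 9, 13, 15, 18, 25.

9, 13, 15, 18, 25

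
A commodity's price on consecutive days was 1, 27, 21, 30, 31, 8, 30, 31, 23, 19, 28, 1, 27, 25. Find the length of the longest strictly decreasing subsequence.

5

Let dp[i] be the longest strictly decreasing subsequence ending at i:
i:      1  2  3  4  5  6  7  8  9 10 11 12 13 14
a[i]:   1 27 21 30 31  8 30 31 23 19 28  1 27 25
dp:     1  1  2  1  1  3  2  1  3  4  3  5  4  5
Maximum is 5.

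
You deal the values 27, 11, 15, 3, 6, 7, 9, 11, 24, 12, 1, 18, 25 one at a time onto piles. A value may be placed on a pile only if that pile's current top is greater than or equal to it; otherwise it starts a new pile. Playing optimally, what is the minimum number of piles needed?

The minimum number of non-increasing subsequences covering a sequence equals the length of its longest strictly increasing subsequence.
LIS length is 8 (e.g. 3, 6, 7, 9, 11, 12, 18, 25), so 8 piles are needed.

8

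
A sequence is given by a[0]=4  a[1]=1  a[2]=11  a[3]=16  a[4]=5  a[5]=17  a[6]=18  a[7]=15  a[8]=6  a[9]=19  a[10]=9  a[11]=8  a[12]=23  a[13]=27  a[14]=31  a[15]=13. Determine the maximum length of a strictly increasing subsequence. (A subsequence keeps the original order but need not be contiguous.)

Let dp[i] be the length of the longest such subsequence ending at index i:
i:      0  1  2  3  4  5  6  7  8  9 10 11 12 13 14 15
a[i]:   4  1 11 16  5 17 18 15  6 19  9  8 23 27 31 13
dp:     1  1  2  3  2  4  5  3  3  6  4  4  7  8  9  5
Maximum dp value is 9.

9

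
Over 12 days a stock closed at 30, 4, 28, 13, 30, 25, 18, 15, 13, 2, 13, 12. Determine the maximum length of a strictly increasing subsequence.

Let dp[i] be the length of the longest such subsequence ending at index i:
i:      1  2  3  4  5  6  7  8  9 10 11 12
a[i]:  30  4 28 13 30 25 18 15 13  2 13 12
dp:     1  1  2  2  3  3  3  3  2  1  2  2
Maximum dp value is 3.

3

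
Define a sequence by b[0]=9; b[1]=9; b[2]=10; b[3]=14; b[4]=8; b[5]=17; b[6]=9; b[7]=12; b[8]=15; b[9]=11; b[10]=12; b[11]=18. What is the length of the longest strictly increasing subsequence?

Track the smallest tail for each achievable length (strict):
9 → extends → [9]
9 → already a tail → [9]
10 → extends → [9, 10]
14 → extends → [9, 10, 14]
8 → replaces 9 → [8, 10, 14]
17 → extends → [8, 10, 14, 17]
9 → replaces 10 → [8, 9, 14, 17]
12 → replaces 14 → [8, 9, 12, 17]
15 → replaces 17 → [8, 9, 12, 15]
11 → replaces 12 → [8, 9, 11, 15]
12 → replaces 15 → [8, 9, 11, 12]
18 → extends → [8, 9, 11, 12, 18]
Five tails, so the longest strictly increasing subsequence has length 5 (e.g. 9, 10, 14, 17, 18).

5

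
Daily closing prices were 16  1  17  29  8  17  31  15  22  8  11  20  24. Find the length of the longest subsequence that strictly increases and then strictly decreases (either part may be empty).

6

inc[i] = longest strictly increasing subsequence ending at i; dec[i] = longest strictly decreasing subsequence starting at i:
i:      1  2  3  4  5  6  7  8  9 10 11 12 13
a[i]:  16  1 17 29  8 17 31 15 22  8 11 20 24
inc:    1  1  2  3  2  3  4  3  4  2  3  4  5
dec:    3  1  3  4  1  3  3  2  2  1  1  1  1
Best peak at i=4 (value 29): inc=3, dec=4, length 3+4−1 = 6.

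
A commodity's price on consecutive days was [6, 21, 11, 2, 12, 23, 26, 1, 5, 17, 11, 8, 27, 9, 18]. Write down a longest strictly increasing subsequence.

6, 11, 12, 23, 26, 27

Patience tails give the LIS length; then backtrack through the dp parents:
6 → extends → [6]
21 → extends → [6, 21]
11 → replaces 21 → [6, 11]
2 → replaces 6 → [2, 11]
12 → extends → [2, 11, 12]
23 → extends → [2, 11, 12, 23]
26 → extends → [2, 11, 12, 23, 26]
1 → replaces 2 → [1, 11, 12, 23, 26]
5 → replaces 11 → [1, 5, 12, 23, 26]
17 → replaces 23 → [1, 5, 12, 17, 26]
11 → replaces 12 → [1, 5, 11, 17, 26]
8 → replaces 11 → [1, 5, 8, 17, 26]
27 → extends → [1, 5, 8, 17, 26, 27]
9 → replaces 17 → [1, 5, 8, 9, 26, 27]
18 → replaces 26 → [1, 5, 8, 9, 18, 27]
Length 6; one witness is 6, 11, 12, 23, 26, 27.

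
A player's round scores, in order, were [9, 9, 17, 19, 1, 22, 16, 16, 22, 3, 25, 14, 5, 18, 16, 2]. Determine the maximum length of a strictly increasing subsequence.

5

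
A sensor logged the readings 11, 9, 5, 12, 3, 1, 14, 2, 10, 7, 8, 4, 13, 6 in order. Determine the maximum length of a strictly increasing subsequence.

Track the smallest tail for each achievable length (strict):
11 → extends → [11]
9 → replaces 11 → [9]
5 → replaces 9 → [5]
12 → extends → [5, 12]
3 → replaces 5 → [3, 12]
1 → replaces 3 → [1, 12]
14 → extends → [1, 12, 14]
2 → replaces 12 → [1, 2, 14]
10 → replaces 14 → [1, 2, 10]
7 → replaces 10 → [1, 2, 7]
8 → extends → [1, 2, 7, 8]
4 → replaces 7 → [1, 2, 4, 8]
13 → extends → [1, 2, 4, 8, 13]
6 → replaces 8 → [1, 2, 4, 6, 13]
Five tails, so the longest strictly increasing subsequence has length 5 (e.g. 1, 2, 7, 8, 13).

5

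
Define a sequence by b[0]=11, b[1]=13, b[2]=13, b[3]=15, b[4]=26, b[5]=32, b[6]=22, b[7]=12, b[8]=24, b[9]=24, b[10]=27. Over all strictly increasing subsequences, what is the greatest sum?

112

Let S[i] be the best sum of a strictly increasing subsequence ending at i:
i:       0   1   2   3   4   5   6   7   8   9  10
b[i]:   11  13  13  15  26  32  22  12  24  24  27
S:      11  24  24  39  65  97  61  23  85  85 112
Maximum is 112 (e.g. 11 + 13 + 15 + 22 + 24 + 27).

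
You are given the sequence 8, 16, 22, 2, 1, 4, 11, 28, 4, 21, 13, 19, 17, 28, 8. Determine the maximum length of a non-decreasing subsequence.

6

Let dp[i] be the length of the longest such subsequence ending at index i:
i:      1  2  3  4  5  6  7  8  9 10 11 12 13 14 15
a[i]:   8 16 22  2  1  4 11 28  4 21 13 19 17 28  8
dp:     1  2  3  1  1  2  3  4  3  4  4  5  5  6  4
Maximum dp value is 6.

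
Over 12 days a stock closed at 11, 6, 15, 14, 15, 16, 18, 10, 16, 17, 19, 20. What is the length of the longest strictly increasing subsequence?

7

Track the smallest tail for each achievable length (strict):
11 → extends → [11]
6 → replaces 11 → [6]
15 → extends → [6, 15]
14 → replaces 15 → [6, 14]
15 → extends → [6, 14, 15]
16 → extends → [6, 14, 15, 16]
18 → extends → [6, 14, 15, 16, 18]
10 → replaces 14 → [6, 10, 15, 16, 18]
16 → already a tail → [6, 10, 15, 16, 18]
17 → replaces 18 → [6, 10, 15, 16, 17]
19 → extends → [6, 10, 15, 16, 17, 19]
20 → extends → [6, 10, 15, 16, 17, 19, 20]
Seven tails, so the longest strictly increasing subsequence has length 7 (e.g. 11, 14, 15, 16, 18, 19, 20).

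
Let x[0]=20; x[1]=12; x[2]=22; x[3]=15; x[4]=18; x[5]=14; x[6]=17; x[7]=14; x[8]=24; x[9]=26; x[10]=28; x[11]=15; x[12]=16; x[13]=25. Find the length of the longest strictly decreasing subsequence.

4

Let dp[i] be the longest strictly decreasing subsequence ending at i:
i:      0  1  2  3  4  5  6  7  8  9 10 11 12 13
x[i]:  20 12 22 15 18 14 17 14 24 26 28 15 16 25
dp:     1  2  1  2  2  3  3  4  1  1  1  4  4  2
Maximum is 4.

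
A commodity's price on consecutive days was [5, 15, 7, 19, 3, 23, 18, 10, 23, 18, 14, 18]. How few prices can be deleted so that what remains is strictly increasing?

Fewest deletions = n − (longest strictly increasing subsequence).
Patience tails:
5 → extends → [5]
15 → extends → [5, 15]
7 → replaces 15 → [5, 7]
19 → extends → [5, 7, 19]
3 → replaces 5 → [3, 7, 19]
23 → extends → [3, 7, 19, 23]
18 → replaces 19 → [3, 7, 18, 23]
10 → replaces 18 → [3, 7, 10, 23]
23 → already a tail → [3, 7, 10, 23]
18 → replaces 23 → [3, 7, 10, 18]
14 → replaces 18 → [3, 7, 10, 14]
18 → extends → [3, 7, 10, 14, 18]
Longest strictly increasing subsequence has length 5, so deletions = 12 − 5 = 7.

7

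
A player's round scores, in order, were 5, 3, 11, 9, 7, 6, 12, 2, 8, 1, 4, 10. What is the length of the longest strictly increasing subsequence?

4

Let dp[i] be the length of the longest such subsequence ending at index i:
i:      1  2  3  4  5  6  7  8  9 10 11 12
a[i]:   5  3 11  9  7  6 12  2  8  1  4 10
dp:     1  1  2  2  2  2  3  1  3  1  2  4
Maximum dp value is 4.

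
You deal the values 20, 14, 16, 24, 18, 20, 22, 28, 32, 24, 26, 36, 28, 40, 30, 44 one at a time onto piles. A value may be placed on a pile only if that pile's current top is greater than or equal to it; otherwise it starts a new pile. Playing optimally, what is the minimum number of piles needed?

Place each on the leftmost legal pile:
20 → new pile 1 (tops now [20])
14 → pile 1 (tops now [14])
16 → new pile 2 (tops now [14, 16])
24 → new pile 3 (tops now [14, 16, 24])
18 → pile 3 (tops now [14, 16, 18])
20 → new pile 4 (tops now [14, 16, 18, 20])
22 → new pile 5 (tops now [14, 16, 18, 20, 22])
28 → new pile 6 (tops now [14, 16, 18, 20, 22, 28])
32 → new pile 7 (tops now [14, 16, 18, 20, 22, 28, 32])
24 → pile 6 (tops now [14, 16, 18, 20, 22, 24, 32])
26 → pile 7 (tops now [14, 16, 18, 20, 22, 24, 26])
36 → new pile 8 (tops now [14, 16, 18, 20, 22, 24, 26, 36])
28 → pile 8 (tops now [14, 16, 18, 20, 22, 24, 26, 28])
40 → new pile 9 (tops now [14, 16, 18, 20, 22, 24, 26, 28, 40])
30 → pile 9 (tops now [14, 16, 18, 20, 22, 24, 26, 28, 30])
44 → new pile 10 (tops now [14, 16, 18, 20, 22, 24, 26, 28, 30, 44])
Ten piles.

10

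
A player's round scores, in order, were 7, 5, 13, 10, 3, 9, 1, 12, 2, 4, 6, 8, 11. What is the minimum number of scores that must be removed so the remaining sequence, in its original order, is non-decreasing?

Fewest deletions = n − (longest non-decreasing subsequence).
Patience tails:
7 → extends → [7]
5 → replaces 7 → [5]
13 → extends → [5, 13]
10 → replaces 13 → [5, 10]
3 → replaces 5 → [3, 10]
9 → replaces 10 → [3, 9]
1 → replaces 3 → [1, 9]
12 → extends → [1, 9, 12]
2 → replaces 9 → [1, 2, 12]
4 → replaces 12 → [1, 2, 4]
6 → extends → [1, 2, 4, 6]
8 → extends → [1, 2, 4, 6, 8]
11 → extends → [1, 2, 4, 6, 8, 11]
Longest non-decreasing subsequence has length 6, so deletions = 13 − 6 = 7.

7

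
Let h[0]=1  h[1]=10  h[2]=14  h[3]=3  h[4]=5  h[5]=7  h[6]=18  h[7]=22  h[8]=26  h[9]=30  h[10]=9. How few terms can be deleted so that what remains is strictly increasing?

Fewest deletions = n − (longest strictly increasing subsequence).
i:      0  1  2  3  4  5  6  7  8  9 10
h[i]:   1 10 14  3  5  7 18 22 26 30  9
dp:     1  2  3  2  3  4  5  6  7  8  5
max dp = 8, so deletions = 11 − 8 = 3.

3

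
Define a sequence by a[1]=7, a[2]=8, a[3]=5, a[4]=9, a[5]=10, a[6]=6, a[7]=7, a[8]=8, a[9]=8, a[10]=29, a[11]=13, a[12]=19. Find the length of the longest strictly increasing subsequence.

6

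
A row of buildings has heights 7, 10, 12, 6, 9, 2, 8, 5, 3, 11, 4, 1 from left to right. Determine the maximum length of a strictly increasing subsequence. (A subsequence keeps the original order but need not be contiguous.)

3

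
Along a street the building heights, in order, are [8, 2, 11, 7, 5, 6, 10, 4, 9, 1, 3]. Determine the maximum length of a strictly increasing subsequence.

4

Let dp[i] be the length of the longest such subsequence ending at index i:
i:      1  2  3  4  5  6  7  8  9 10 11
a[i]:   8  2 11  7  5  6 10  4  9  1  3
dp:     1  1  2  2  2  3  4  2  4  1  2
Maximum dp value is 4.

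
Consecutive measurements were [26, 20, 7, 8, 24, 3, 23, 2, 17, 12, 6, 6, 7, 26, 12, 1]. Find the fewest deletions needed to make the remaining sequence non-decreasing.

Fewest deletions = n − (longest non-decreasing subsequence).
i:      1  2  3  4  5  6  7  8  9 10 11 12 13 14 15 16
a[i]:  26 20  7  8 24  3 23  2 17 12  6  6  7 26 12  1
dp:     1  1  1  2  3  1  3  1  3  3  2  3  4  5  5  1
max dp = 5, so deletions = 16 − 5 = 11.

11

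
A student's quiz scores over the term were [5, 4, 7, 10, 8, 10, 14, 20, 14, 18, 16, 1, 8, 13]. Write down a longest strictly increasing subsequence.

5, 7, 8, 10, 14, 20

Patience tails give the LIS length; then backtrack through the dp parents:
5 → extends → [5]
4 → replaces 5 → [4]
7 → extends → [4, 7]
10 → extends → [4, 7, 10]
8 → replaces 10 → [4, 7, 8]
10 → extends → [4, 7, 8, 10]
14 → extends → [4, 7, 8, 10, 14]
20 → extends → [4, 7, 8, 10, 14, 20]
14 → already a tail → [4, 7, 8, 10, 14, 20]
18 → replaces 20 → [4, 7, 8, 10, 14, 18]
16 → replaces 18 → [4, 7, 8, 10, 14, 16]
1 → replaces 4 → [1, 7, 8, 10, 14, 16]
8 → already a tail → [1, 7, 8, 10, 14, 16]
13 → replaces 14 → [1, 7, 8, 10, 13, 16]
Length 6; one witness is 5, 7, 8, 10, 14, 20.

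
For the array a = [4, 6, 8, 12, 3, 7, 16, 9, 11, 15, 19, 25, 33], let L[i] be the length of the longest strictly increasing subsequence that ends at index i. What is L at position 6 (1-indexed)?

dp[i] = 1 + max{dp[j] : j<i, a[j]<a[i]} (or 1 if no such j):
i:      1  2  3  4  5  6  7  8  9 10 11 12 13
a[i]:   4  6  8 12  3  7 16  9 11 15 19 25 33
dp:     1  2  3  4  1  3  5  4  5  6  7  8  9
At index 6 the value is 3.

3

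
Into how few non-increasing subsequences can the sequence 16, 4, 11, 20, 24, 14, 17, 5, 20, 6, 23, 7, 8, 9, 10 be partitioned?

Place each on the leftmost legal pile:
16 → new pile 1 (tops now [16])
4 → pile 1 (tops now [4])
11 → new pile 2 (tops now [4, 11])
20 → new pile 3 (tops now [4, 11, 20])
24 → new pile 4 (tops now [4, 11, 20, 24])
14 → pile 3 (tops now [4, 11, 14, 24])
17 → pile 4 (tops now [4, 11, 14, 17])
5 → pile 2 (tops now [4, 5, 14, 17])
20 → new pile 5 (tops now [4, 5, 14, 17, 20])
6 → pile 3 (tops now [4, 5, 6, 17, 20])
23 → new pile 6 (tops now [4, 5, 6, 17, 20, 23])
7 → pile 4 (tops now [4, 5, 6, 7, 20, 23])
8 → pile 5 (tops now [4, 5, 6, 7, 8, 23])
9 → pile 6 (tops now [4, 5, 6, 7, 8, 9])
10 → new pile 7 (tops now [4, 5, 6, 7, 8, 9, 10])
Seven piles.

7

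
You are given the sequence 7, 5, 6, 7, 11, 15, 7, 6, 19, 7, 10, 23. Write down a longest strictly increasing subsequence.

Patience tails give the LIS length; then backtrack through the dp parents:
7 → extends → [7]
5 → replaces 7 → [5]
6 → extends → [5, 6]
7 → extends → [5, 6, 7]
11 → extends → [5, 6, 7, 11]
15 → extends → [5, 6, 7, 11, 15]
7 → already a tail → [5, 6, 7, 11, 15]
6 → already a tail → [5, 6, 7, 11, 15]
19 → extends → [5, 6, 7, 11, 15, 19]
7 → already a tail → [5, 6, 7, 11, 15, 19]
10 → replaces 11 → [5, 6, 7, 10, 15, 19]
23 → extends → [5, 6, 7, 10, 15, 19, 23]
Length 7; one witness is 5, 6, 7, 11, 15, 19, 23.

5, 6, 7, 11, 15, 19, 23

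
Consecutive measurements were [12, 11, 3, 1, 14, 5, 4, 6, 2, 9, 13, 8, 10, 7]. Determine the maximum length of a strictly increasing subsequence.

Let dp[i] be the length of the longest such subsequence ending at index i:
i:      1  2  3  4  5  6  7  8  9 10 11 12 13 14
a[i]:  12 11  3  1 14  5  4  6  2  9 13  8 10  7
dp:     1  1  1  1  2  2  2  3  2  4  5  4  5  4
Maximum dp value is 5.

5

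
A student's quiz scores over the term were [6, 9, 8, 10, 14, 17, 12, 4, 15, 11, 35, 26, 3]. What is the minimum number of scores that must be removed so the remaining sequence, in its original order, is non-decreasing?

7

Fewest deletions = n − (longest non-decreasing subsequence).
Patience tails:
6 → extends → [6]
9 → extends → [6, 9]
8 → replaces 9 → [6, 8]
10 → extends → [6, 8, 10]
14 → extends → [6, 8, 10, 14]
17 → extends → [6, 8, 10, 14, 17]
12 → replaces 14 → [6, 8, 10, 12, 17]
4 → replaces 6 → [4, 8, 10, 12, 17]
15 → replaces 17 → [4, 8, 10, 12, 15]
11 → replaces 12 → [4, 8, 10, 11, 15]
35 → extends → [4, 8, 10, 11, 15, 35]
26 → replaces 35 → [4, 8, 10, 11, 15, 26]
3 → replaces 4 → [3, 8, 10, 11, 15, 26]
Longest non-decreasing subsequence has length 6, so deletions = 13 − 6 = 7.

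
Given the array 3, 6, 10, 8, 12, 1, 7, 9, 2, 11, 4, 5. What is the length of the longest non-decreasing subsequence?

Let dp[i] be the length of the longest such subsequence ending at index i:
i:      1  2  3  4  5  6  7  8  9 10 11 12
a[i]:   3  6 10  8 12  1  7  9  2 11  4  5
dp:     1  2  3  3  4  1  3  4  2  5  3  4
Maximum dp value is 5.

5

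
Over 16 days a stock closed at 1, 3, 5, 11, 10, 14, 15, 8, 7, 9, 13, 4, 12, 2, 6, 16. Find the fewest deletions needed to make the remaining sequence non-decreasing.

9

Fewest deletions = n − (longest non-decreasing subsequence).
i:      1  2  3  4  5  6  7  8  9 10 11 12 13 14 15 16
a[i]:   1  3  5 11 10 14 15  8  7  9 13  4 12  2  6 16
dp:     1  2  3  4  4  5  6  4  4  5  6  3  6  2  4  7
max dp = 7, so deletions = 16 − 7 = 9.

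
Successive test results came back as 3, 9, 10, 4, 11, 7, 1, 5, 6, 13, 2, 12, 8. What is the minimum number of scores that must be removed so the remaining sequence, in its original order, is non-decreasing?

8

Fewest deletions = n − (longest non-decreasing subsequence).
i:      1  2  3  4  5  6  7  8  9 10 11 12 13
a[i]:   3  9 10  4 11  7  1  5  6 13  2 12  8
dp:     1  2  3  2  4  3  1  3  4  5  2  5  5
max dp = 5, so deletions = 13 − 5 = 8.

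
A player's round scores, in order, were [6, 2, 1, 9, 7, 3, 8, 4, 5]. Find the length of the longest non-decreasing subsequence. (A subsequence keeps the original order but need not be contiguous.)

4

Track the smallest tail for each achievable length (allowing ties):
6 → extends → [6]
2 → replaces 6 → [2]
1 → replaces 2 → [1]
9 → extends → [1, 9]
7 → replaces 9 → [1, 7]
3 → replaces 7 → [1, 3]
8 → extends → [1, 3, 8]
4 → replaces 8 → [1, 3, 4]
5 → extends → [1, 3, 4, 5]
Four tails, so the longest non-decreasing subsequence has length 4 (e.g. 2, 3, 4, 5).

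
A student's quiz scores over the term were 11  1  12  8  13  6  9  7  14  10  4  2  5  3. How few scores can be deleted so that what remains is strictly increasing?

10

Fewest deletions = n − (longest strictly increasing subsequence).
Patience tails:
11 → extends → [11]
1 → replaces 11 → [1]
12 → extends → [1, 12]
8 → replaces 12 → [1, 8]
13 → extends → [1, 8, 13]
6 → replaces 8 → [1, 6, 13]
9 → replaces 13 → [1, 6, 9]
7 → replaces 9 → [1, 6, 7]
14 → extends → [1, 6, 7, 14]
10 → replaces 14 → [1, 6, 7, 10]
4 → replaces 6 → [1, 4, 7, 10]
2 → replaces 4 → [1, 2, 7, 10]
5 → replaces 7 → [1, 2, 5, 10]
3 → replaces 5 → [1, 2, 3, 10]
Longest strictly increasing subsequence has length 4, so deletions = 14 − 4 = 10.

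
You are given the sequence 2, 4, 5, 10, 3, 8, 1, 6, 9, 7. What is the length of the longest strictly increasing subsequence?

Let dp[i] be the length of the longest such subsequence ending at index i:
i:      1  2  3  4  5  6  7  8  9 10
a[i]:   2  4  5 10  3  8  1  6  9  7
dp:     1  2  3  4  2  4  1  4  5  5
Maximum dp value is 5.

5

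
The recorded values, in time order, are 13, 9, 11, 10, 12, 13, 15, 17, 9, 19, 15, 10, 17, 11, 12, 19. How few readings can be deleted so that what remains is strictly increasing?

Fewest deletions = n − (longest strictly increasing subsequence).
Patience tails:
13 → extends → [13]
9 → replaces 13 → [9]
11 → extends → [9, 11]
10 → replaces 11 → [9, 10]
12 → extends → [9, 10, 12]
13 → extends → [9, 10, 12, 13]
15 → extends → [9, 10, 12, 13, 15]
17 → extends → [9, 10, 12, 13, 15, 17]
9 → already a tail → [9, 10, 12, 13, 15, 17]
19 → extends → [9, 10, 12, 13, 15, 17, 19]
15 → already a tail → [9, 10, 12, 13, 15, 17, 19]
10 → already a tail → [9, 10, 12, 13, 15, 17, 19]
17 → already a tail → [9, 10, 12, 13, 15, 17, 19]
11 → replaces 12 → [9, 10, 11, 13, 15, 17, 19]
12 → replaces 13 → [9, 10, 11, 12, 15, 17, 19]
19 → already a tail → [9, 10, 11, 12, 15, 17, 19]
Longest strictly increasing subsequence has length 7, so deletions = 16 − 7 = 9.

9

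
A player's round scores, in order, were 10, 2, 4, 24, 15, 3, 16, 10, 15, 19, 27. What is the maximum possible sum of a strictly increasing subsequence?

Let S[i] be the best sum of a strictly increasing subsequence ending at i:
i:      1  2  3  4  5  6  7  8  9 10 11
a[i]:  10  2  4 24 15  3 16 10 15 19 27
S:     10  2  6 34 25  5 41 16 31 60 87
Maximum is 87 (e.g. 10 + 15 + 16 + 19 + 27).

87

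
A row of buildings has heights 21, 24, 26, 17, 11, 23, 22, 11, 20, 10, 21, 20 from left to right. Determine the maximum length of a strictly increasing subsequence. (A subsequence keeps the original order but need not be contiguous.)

3

Track the smallest tail for each achievable length (strict):
21 → extends → [21]
24 → extends → [21, 24]
26 → extends → [21, 24, 26]
17 → replaces 21 → [17, 24, 26]
11 → replaces 17 → [11, 24, 26]
23 → replaces 24 → [11, 23, 26]
22 → replaces 23 → [11, 22, 26]
11 → already a tail → [11, 22, 26]
20 → replaces 22 → [11, 20, 26]
10 → replaces 11 → [10, 20, 26]
21 → replaces 26 → [10, 20, 21]
20 → already a tail → [10, 20, 21]
Three tails, so the longest strictly increasing subsequence has length 3 (e.g. 21, 24, 26).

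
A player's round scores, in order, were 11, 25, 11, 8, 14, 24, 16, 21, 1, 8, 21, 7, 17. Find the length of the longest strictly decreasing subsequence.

Let dp[i] be the longest strictly decreasing subsequence ending at i:
i:      1  2  3  4  5  6  7  8  9 10 11 12 13
a[i]:  11 25 11  8 14 24 16 21  1  8 21  7 17
dp:     1  1  2  3  2  2  3  3  4  4  3  5  4
Maximum is 5.

5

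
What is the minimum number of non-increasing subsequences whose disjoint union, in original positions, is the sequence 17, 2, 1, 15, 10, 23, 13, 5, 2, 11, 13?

The minimum number of non-increasing subsequences covering a sequence equals the length of its longest strictly increasing subsequence.
LIS length is 4 (e.g. 2, 10, 11, 13), so 4 piles are needed.

4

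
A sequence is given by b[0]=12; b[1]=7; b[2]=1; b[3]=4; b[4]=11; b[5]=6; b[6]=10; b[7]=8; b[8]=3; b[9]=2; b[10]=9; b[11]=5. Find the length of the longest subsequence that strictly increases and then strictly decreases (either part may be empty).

7

inc[i] = longest strictly increasing subsequence ending at i; dec[i] = longest strictly decreasing subsequence starting at i:
i:      0  1  2  3  4  5  6  7  8  9 10 11
b[i]:  12  7  1  4 11  6 10  8  3  2  9  5
inc:    1  1  1  2  3  3  4  4  2  2  5  3
dec:    6  4  1  3  5  3  4  3  2  1  2  1
Best peak at i=4 (value 11): inc=3, dec=5, length 3+5−1 = 7.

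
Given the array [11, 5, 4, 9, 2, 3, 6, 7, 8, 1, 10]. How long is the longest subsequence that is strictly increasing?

6

Let dp[i] be the length of the longest such subsequence ending at index i:
i:      1  2  3  4  5  6  7  8  9 10 11
a[i]:  11  5  4  9  2  3  6  7  8  1 10
dp:     1  1  1  2  1  2  3  4  5  1  6
Maximum dp value is 6.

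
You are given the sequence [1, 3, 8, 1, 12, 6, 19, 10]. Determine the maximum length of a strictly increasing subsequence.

Track the smallest tail for each achievable length (strict):
1 → extends → [1]
3 → extends → [1, 3]
8 → extends → [1, 3, 8]
1 → already a tail → [1, 3, 8]
12 → extends → [1, 3, 8, 12]
6 → replaces 8 → [1, 3, 6, 12]
19 → extends → [1, 3, 6, 12, 19]
10 → replaces 12 → [1, 3, 6, 10, 19]
Five tails, so the longest strictly increasing subsequence has length 5 (e.g. 1, 3, 8, 12, 19).

5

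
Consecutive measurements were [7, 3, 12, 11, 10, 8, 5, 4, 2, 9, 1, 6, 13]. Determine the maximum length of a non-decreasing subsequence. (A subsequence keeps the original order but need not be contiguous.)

Let dp[i] be the length of the longest such subsequence ending at index i:
i:      1  2  3  4  5  6  7  8  9 10 11 12 13
a[i]:   7  3 12 11 10  8  5  4  2  9  1  6 13
dp:     1  1  2  2  2  2  2  2  1  3  1  3  4
Maximum dp value is 4.

4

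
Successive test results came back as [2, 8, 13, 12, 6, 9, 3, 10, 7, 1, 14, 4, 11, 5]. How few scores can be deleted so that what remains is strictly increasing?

9

Fewest deletions = n − (longest strictly increasing subsequence).
i:      1  2  3  4  5  6  7  8  9 10 11 12 13 14
a[i]:   2  8 13 12  6  9  3 10  7  1 14  4 11  5
dp:     1  2  3  3  2  3  2  4  3  1  5  3  5  4
max dp = 5, so deletions = 14 − 5 = 9.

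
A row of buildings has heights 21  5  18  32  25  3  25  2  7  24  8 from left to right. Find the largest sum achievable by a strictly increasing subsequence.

55

Let S[i] be the best sum of a strictly increasing subsequence ending at i:
i:      1  2  3  4  5  6  7  8  9 10 11
a[i]:  21  5 18 32 25  3 25  2  7 24  8
S:     21  5 23 55 48  3 48  2 12 47 20
Maximum is 55 (e.g. 5 + 18 + 32).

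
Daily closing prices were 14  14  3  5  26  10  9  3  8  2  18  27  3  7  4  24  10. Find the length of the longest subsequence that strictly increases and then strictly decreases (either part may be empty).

inc[i] = longest strictly increasing subsequence ending at i; dec[i] = longest strictly decreasing subsequence starting at i:
i:      1  2  3  4  5  6  7  8  9 10 11 12 13 14 15 16 17
a[i]:  14 14  3  5 26 10  9  3  8  2 18 27  3  7  4 24 10
inc:    1  1  1  2  3  3  3  1  3  1  4  5  2  3  3  5  4
dec:    6  6  2  3  6  5  4  2  3  1  3  3  1  2  1  2  1
Best peak at i=5 (value 26): inc=3, dec=6, length 3+6−1 = 8.

8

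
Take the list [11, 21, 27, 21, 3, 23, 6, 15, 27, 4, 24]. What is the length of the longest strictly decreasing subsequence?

4

Let dp[i] be the longest strictly decreasing subsequence ending at i:
i:      1  2  3  4  5  6  7  8  9 10 11
a[i]:  11 21 27 21  3 23  6 15 27  4 24
dp:     1  1  1  2  3  2  3  3  1  4  2
Maximum is 4.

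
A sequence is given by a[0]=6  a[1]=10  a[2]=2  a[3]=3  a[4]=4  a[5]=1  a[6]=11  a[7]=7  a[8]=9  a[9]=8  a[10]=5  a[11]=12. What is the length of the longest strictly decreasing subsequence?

Negate each value so 'decreasing' becomes 'increasing', then run patience tails on the negated sequence:
-6 → extends → [-6]
-10 → replaces -6 → [-10]
-2 → extends → [-10, -2]
-3 → replaces -2 → [-10, -3]
-4 → replaces -3 → [-10, -4]
-1 → extends → [-10, -4, -1]
-11 → replaces -10 → [-11, -4, -1]
-7 → replaces -4 → [-11, -7, -1]
-9 → replaces -7 → [-11, -9, -1]
-8 → replaces -1 → [-11, -9, -8]
-5 → extends → [-11, -9, -8, -5]
-12 → replaces -11 → [-12, -9, -8, -5]
Four tails, so the longest strictly decreasing subsequence of the original has length 4.

4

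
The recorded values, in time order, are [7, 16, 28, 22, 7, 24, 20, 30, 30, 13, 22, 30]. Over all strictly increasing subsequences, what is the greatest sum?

Let S[i] be the best sum of a strictly increasing subsequence ending at i:
i:      1  2  3  4  5  6  7  8  9 10 11 12
a[i]:   7 16 28 22  7 24 20 30 30 13 22 30
S:      7 23 51 45  7 69 43 99 99 20 65 99
Maximum is 99 (e.g. 7 + 16 + 22 + 24 + 30).

99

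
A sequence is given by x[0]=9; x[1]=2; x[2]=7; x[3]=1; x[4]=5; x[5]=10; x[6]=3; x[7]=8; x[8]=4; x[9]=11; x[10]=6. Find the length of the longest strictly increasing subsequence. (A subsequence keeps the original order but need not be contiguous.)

Let dp[i] be the length of the longest such subsequence ending at index i:
i:      0  1  2  3  4  5  6  7  8  9 10
x[i]:   9  2  7  1  5 10  3  8  4 11  6
dp:     1  1  2  1  2  3  2  3  3  4  4
Maximum dp value is 4.

4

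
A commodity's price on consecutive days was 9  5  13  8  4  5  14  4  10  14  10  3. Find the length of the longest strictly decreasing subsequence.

Let dp[i] be the longest strictly decreasing subsequence ending at i:
i:      1  2  3  4  5  6  7  8  9 10 11 12
a[i]:   9  5 13  8  4  5 14  4 10 14 10  3
dp:     1  2  1  2  3  3  1  4  2  1  2  5
Maximum is 5.

5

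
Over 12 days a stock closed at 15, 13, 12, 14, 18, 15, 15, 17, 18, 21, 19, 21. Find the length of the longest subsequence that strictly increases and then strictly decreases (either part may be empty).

7

inc[i] = longest strictly increasing subsequence ending at i; dec[i] = longest strictly decreasing subsequence starting at i:
i:      1  2  3  4  5  6  7  8  9 10 11 12
a[i]:  15 13 12 14 18 15 15 17 18 21 19 21
inc:    1  1  1  2  3  3  3  4  5  6  6  7
dec:    3  2  1  1  2  1  1  1  1  2  1  1
Best peak at i=10 (value 21): inc=6, dec=2, length 6+2−1 = 7.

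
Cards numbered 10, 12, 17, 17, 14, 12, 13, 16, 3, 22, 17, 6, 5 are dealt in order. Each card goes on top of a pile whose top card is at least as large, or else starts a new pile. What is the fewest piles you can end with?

Place each on the leftmost legal pile:
10 → new pile 1 (tops now [10])
12 → new pile 2 (tops now [10, 12])
17 → new pile 3 (tops now [10, 12, 17])
17 → pile 3 (tops now [10, 12, 17])
14 → pile 3 (tops now [10, 12, 14])
12 → pile 2 (tops now [10, 12, 14])
13 → pile 3 (tops now [10, 12, 13])
16 → new pile 4 (tops now [10, 12, 13, 16])
3 → pile 1 (tops now [3, 12, 13, 16])
22 → new pile 5 (tops now [3, 12, 13, 16, 22])
17 → pile 5 (tops now [3, 12, 13, 16, 17])
6 → pile 2 (tops now [3, 6, 13, 16, 17])
5 → pile 2 (tops now [3, 5, 13, 16, 17])
Five piles.

5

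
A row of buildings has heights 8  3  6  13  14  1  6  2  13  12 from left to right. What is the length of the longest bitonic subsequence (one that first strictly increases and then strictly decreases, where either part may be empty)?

6

inc[i] = longest strictly increasing subsequence ending at i; dec[i] = longest strictly decreasing subsequence starting at i:
i:      1  2  3  4  5  6  7  8  9 10
a[i]:   8  3  6 13 14  1  6  2 13 12
inc:    1  1  2  3  4  1  2  2  3  3
dec:    3  2  2  3  3  1  2  1  2  1
Best peak at i=5 (value 14): inc=4, dec=3, length 4+3−1 = 6.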